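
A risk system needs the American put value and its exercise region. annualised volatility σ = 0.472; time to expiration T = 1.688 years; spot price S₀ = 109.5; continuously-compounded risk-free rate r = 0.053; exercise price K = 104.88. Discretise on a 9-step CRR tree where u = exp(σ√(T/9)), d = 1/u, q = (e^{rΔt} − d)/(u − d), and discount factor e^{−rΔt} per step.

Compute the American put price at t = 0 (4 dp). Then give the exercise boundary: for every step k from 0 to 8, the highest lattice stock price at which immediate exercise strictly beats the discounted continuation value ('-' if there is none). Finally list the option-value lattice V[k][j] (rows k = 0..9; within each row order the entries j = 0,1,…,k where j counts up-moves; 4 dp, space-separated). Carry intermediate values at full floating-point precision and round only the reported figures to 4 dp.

price = 20.0698
boundary = - - - - 48.3408 59.3047 48.3408 59.3047 72.7552
tree:
20.0698
27.1820 12.5801
35.8117 18.1540 6.6438
45.7552 25.5038 10.3593 2.6500
56.5392 34.7221 15.7854 4.5406 0.6023
65.4762 45.5753 23.3792 7.6695 1.1551 0.0000
72.7609 56.5392 33.4054 12.7170 2.2152 0.0000 0.0000
78.6989 65.4762 45.5753 20.5696 4.2482 0.0000 0.0000 0.0000
83.5391 72.7609 56.5392 32.1248 8.1470 0.0000 0.0000 0.0000 0.0000
87.4845 78.6989 65.4762 45.5753 15.6237 0.0000 0.0000 0.0000 0.0000 0.0000

Δt=0.18756, u=1.22680, d=0.81513, q=0.47334, disc=e^(-rΔt)=0.99011
k=9 terminal: V=max(K-S,0) → 87.4845 78.6989 65.4762 45.5753 15.6237 0.0000 0.0000 0.0000 0.0000 0.0000
k=8: j=0 S=21.3409 intr=83.5391 cont=82.5017 V=83.5391[EX]; j=1 S=32.1191 intr=72.7609 cont=71.7235 V=72.7609[EX]; j=2 S=48.3408 intr=56.5392 cont=55.5018 V=56.5392[EX]; j=3 S=72.7552 intr=32.1248 cont=31.0874 V=32.1248[EX]; j=4 S=109.5000 intr=0.0000 cont=8.1470 V=8.1470[hold]; j=5 S=164.8027 intr=0.0000 cont=0.0000 V=0.0000[hold]; j=6 S=248.0359 intr=0.0000 cont=0.0000 V=0.0000[hold]; j=7 S=373.3059 intr=0.0000 cont=0.0000 V=0.0000[hold]; j=8 S=561.8432 intr=0.0000 cont=0.0000 V=0.0000[hold]  S*(8)=72.7552
k=7: j=0 S=26.1811 intr=78.6989 cont=77.6615 V=78.6989[EX]; j=1 S=39.4038 intr=65.4762 cont=64.4388 V=65.4762[EX]; j=2 S=59.3047 intr=45.5753 cont=44.5380 V=45.5753[EX]; j=3 S=89.2563 intr=15.6237 cont=20.5696 V=20.5696[hold]; j=4 S=134.3350 intr=0.0000 cont=4.2482 V=4.2482[hold]; j=5 S=202.1806 intr=0.0000 cont=0.0000 V=0.0000[hold]; j=6 S=304.2914 intr=0.0000 cont=0.0000 V=0.0000[hold]; j=7 S=457.9731 intr=0.0000 cont=0.0000 V=0.0000[hold]  S*(7)=59.3047
k=6: j=0 S=32.1191 intr=72.7609 cont=71.7235 V=72.7609[EX]; j=1 S=48.3408 intr=56.5392 cont=55.5018 V=56.5392[EX]; j=2 S=72.7552 intr=32.1248 cont=33.4054 V=33.4054[hold]; j=3 S=109.5000 intr=0.0000 cont=12.7170 V=12.7170[hold]; j=4 S=164.8027 intr=0.0000 cont=2.2152 V=2.2152[hold]; j=5 S=248.0359 intr=0.0000 cont=0.0000 V=0.0000[hold]; j=6 S=373.3059 intr=0.0000 cont=0.0000 V=0.0000[hold]  S*(6)=48.3408
k=5: j=0 S=39.4038 intr=65.4762 cont=64.4388 V=65.4762[EX]; j=1 S=59.3047 intr=45.5753 cont=45.1381 V=45.5753[EX]; j=2 S=89.2563 intr=15.6237 cont=23.3792 V=23.3792[hold]; j=3 S=134.3350 intr=0.0000 cont=7.6695 V=7.6695[hold]; j=4 S=202.1806 intr=0.0000 cont=1.1551 V=1.1551[hold]; j=5 S=304.2914 intr=0.0000 cont=0.0000 V=0.0000[hold]  S*(5)=59.3047
k=4: j=0 S=48.3408 intr=56.5392 cont=55.5018 V=56.5392[EX]; j=1 S=72.7552 intr=32.1248 cont=34.7221 V=34.7221[hold]; j=2 S=109.5000 intr=0.0000 cont=15.7854 V=15.7854[hold]; j=3 S=164.8027 intr=0.0000 cont=4.5406 V=4.5406[hold]; j=4 S=248.0359 intr=0.0000 cont=0.6023 V=0.6023[hold]  S*(4)=48.3408
k=3: j=0 S=59.3047 intr=45.5753 cont=45.7552 V=45.7552[hold]; j=1 S=89.2563 intr=15.6237 cont=25.5038 V=25.5038[hold]; j=2 S=134.3350 intr=0.0000 cont=10.3593 V=10.3593[hold]; j=3 S=202.1806 intr=0.0000 cont=2.6500 V=2.6500[hold]  S*(3)=-
k=2: j=0 S=72.7552 intr=32.1248 cont=35.8117 V=35.8117[hold]; j=1 S=109.5000 intr=0.0000 cont=18.1540 V=18.1540[hold]; j=2 S=164.8027 intr=0.0000 cont=6.6438 V=6.6438[hold]  S*(2)=-
k=1: j=0 S=89.2563 intr=15.6237 cont=27.1820 V=27.1820[hold]; j=1 S=134.3350 intr=0.0000 cont=12.5801 V=12.5801[hold]  S*(1)=-
k=0: j=0 S=109.5000 intr=0.0000 cont=20.0698 V=20.0698[hold]  S*(0)=-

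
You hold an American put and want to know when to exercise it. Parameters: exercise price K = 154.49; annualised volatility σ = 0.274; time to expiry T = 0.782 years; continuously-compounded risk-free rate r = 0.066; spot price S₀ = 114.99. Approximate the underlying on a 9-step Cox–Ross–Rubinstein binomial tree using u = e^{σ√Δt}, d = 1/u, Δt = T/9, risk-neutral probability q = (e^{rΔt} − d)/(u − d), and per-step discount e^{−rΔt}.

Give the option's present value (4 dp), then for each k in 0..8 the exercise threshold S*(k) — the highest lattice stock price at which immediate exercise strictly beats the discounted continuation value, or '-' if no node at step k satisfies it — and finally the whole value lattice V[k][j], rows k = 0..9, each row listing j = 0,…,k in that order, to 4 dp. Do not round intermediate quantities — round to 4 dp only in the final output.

params: Δt=0.08689 u=1.08412 d=0.92241 q=0.51538 e^(-rΔt)=0.99428
t_9 payoffs: 98.9033 89.1583 77.7048 64.2435 48.4222 29.8273 7.9724 0.0000 0.0000 0.0000
t_8: node(8,0) S=60.2626 payoff=94.2274 vs cont=93.3440 → 94.2274 [stop]  node(8,1) S=70.8273 payoff=83.6627 vs cont=82.7793 → 83.6627 [stop]  node(8,2) S=83.2442 payoff=71.2458 vs cont=70.3624 → 71.2458 [stop]  node(8,3) S=97.8379 payoff=56.6521 vs cont=55.7687 → 56.6521 [stop]  node(8,4) S=114.9900 payoff=39.5000 vs cont=38.6166 → 39.5000 [stop]  node(8,5) S=135.1491 payoff=19.3409 vs cont=18.4575 → 19.3409 [stop]  node(8,6) S=158.8424 payoff=0.0000 vs cont=3.8415 → 3.8415 [wait]  node(8,7) S=186.6893 payoff=0.0000 vs cont=0.0000 → 0.0000 [wait]  node(8,8) S=219.4182 payoff=0.0000 vs cont=0.0000 → 0.0000 [wait]  ⇒ S*(8)=135.1491
t_7: node(7,0) S=65.3317 payoff=89.1583 vs cont=88.2749 → 89.1583 [stop]  node(7,1) S=76.7852 payoff=77.7048 vs cont=76.8214 → 77.7048 [stop]  node(7,2) S=90.2465 payoff=64.2435 vs cont=63.3601 → 64.2435 [stop]  node(7,3) S=106.0678 payoff=48.4222 vs cont=47.5388 → 48.4222 [stop]  node(7,4) S=124.6627 payoff=29.8273 vs cont=28.9439 → 29.8273 [stop]  node(7,5) S=146.5176 payoff=7.9724 vs cont=11.2878 → 11.2878 [wait]  node(7,6) S=172.2039 payoff=0.0000 vs cont=1.8510 → 1.8510 [wait]  node(7,7) S=202.3932 payoff=0.0000 vs cont=0.0000 → 0.0000 [wait]  ⇒ S*(7)=124.6627
t_6: node(6,0) S=70.8273 payoff=83.6627 vs cont=82.7793 → 83.6627 [stop]  node(6,1) S=83.2442 payoff=71.2458 vs cont=70.3624 → 71.2458 [stop]  node(6,2) S=97.8379 payoff=56.6521 vs cont=55.7687 → 56.6521 [stop]  node(6,3) S=114.9900 payoff=39.5000 vs cont=38.6166 → 39.5000 [stop]  node(6,4) S=135.1491 payoff=19.3409 vs cont=20.1564 → 20.1564 [wait]  node(6,5) S=158.8424 payoff=0.0000 vs cont=6.3875 → 6.3875 [wait]  node(6,6) S=186.6893 payoff=0.0000 vs cont=0.8919 → 0.8919 [wait]  ⇒ S*(6)=114.9900
t_5: node(5,0) S=76.7852 payoff=77.7048 vs cont=76.8214 → 77.7048 [stop]  node(5,1) S=90.2465 payoff=64.2435 vs cont=63.3601 → 64.2435 [stop]  node(5,2) S=106.0678 payoff=48.4222 vs cont=47.5388 → 48.4222 [stop]  node(5,3) S=124.6627 payoff=29.8273 vs cont=29.3618 → 29.8273 [stop]  node(5,4) S=146.5176 payoff=7.9724 vs cont=12.9854 → 12.9854 [wait]  node(5,5) S=172.2039 payoff=0.0000 vs cont=3.5348 → 3.5348 [wait]  ⇒ S*(5)=124.6627
t_4: node(4,0) S=83.2442 payoff=71.2458 vs cont=70.3624 → 71.2458 [stop]  node(4,1) S=97.8379 payoff=56.6521 vs cont=55.7687 → 56.6521 [stop]  node(4,2) S=114.9900 payoff=39.5000 vs cont=38.6166 → 39.5000 [stop]  node(4,3) S=135.1491 payoff=19.3409 vs cont=21.0263 → 21.0263 [wait]  node(4,4) S=158.8424 payoff=0.0000 vs cont=8.0683 → 8.0683 [wait]  ⇒ S*(4)=114.9900
t_3: node(3,0) S=90.2465 payoff=64.2435 vs cont=63.3601 → 64.2435 [stop]  node(3,1) S=106.0678 payoff=48.4222 vs cont=47.5388 → 48.4222 [stop]  node(3,2) S=124.6627 payoff=29.8273 vs cont=29.8075 → 29.8273 [stop]  node(3,3) S=146.5176 payoff=7.9724 vs cont=14.2660 → 14.2660 [wait]  ⇒ S*(3)=124.6627
t_2: node(2,0) S=97.8379 payoff=56.6521 vs cont=55.7687 → 56.6521 [stop]  node(2,1) S=114.9900 payoff=39.5000 vs cont=38.6166 → 39.5000 [stop]  node(2,2) S=135.1491 payoff=19.3409 vs cont=21.6825 → 21.6825 [wait]  ⇒ S*(2)=114.9900
t_1: node(1,0) S=106.0678 payoff=48.4222 vs cont=47.5388 → 48.4222 [stop]  node(1,1) S=124.6627 payoff=29.8273 vs cont=30.1438 → 30.1438 [wait]  ⇒ S*(1)=106.0678
t_0: node(0,0) S=114.9900 payoff=39.5000 vs cont=38.7788 → 39.5000 [stop]  ⇒ S*(0)=114.9900

price = 39.5000
boundary = 114.9900 106.0678 114.9900 124.6627 114.9900 124.6627 114.9900 124.6627 135.1491
tree:
39.5000
48.4222 30.1438
56.6521 39.5000 21.6825
64.2435 48.4222 29.8273 14.2660
71.2458 56.6521 39.5000 21.0263 8.0683
77.7048 64.2435 48.4222 29.8273 12.9854 3.5348
83.6627 71.2458 56.6521 39.5000 20.1564 6.3875 0.8919
89.1583 77.7048 64.2435 48.4222 29.8273 11.2878 1.8510 0.0000
94.2274 83.6627 71.2458 56.6521 39.5000 19.3409 3.8415 0.0000 0.0000
98.9033 89.1583 77.7048 64.2435 48.4222 29.8273 7.9724 0.0000 0.0000 0.0000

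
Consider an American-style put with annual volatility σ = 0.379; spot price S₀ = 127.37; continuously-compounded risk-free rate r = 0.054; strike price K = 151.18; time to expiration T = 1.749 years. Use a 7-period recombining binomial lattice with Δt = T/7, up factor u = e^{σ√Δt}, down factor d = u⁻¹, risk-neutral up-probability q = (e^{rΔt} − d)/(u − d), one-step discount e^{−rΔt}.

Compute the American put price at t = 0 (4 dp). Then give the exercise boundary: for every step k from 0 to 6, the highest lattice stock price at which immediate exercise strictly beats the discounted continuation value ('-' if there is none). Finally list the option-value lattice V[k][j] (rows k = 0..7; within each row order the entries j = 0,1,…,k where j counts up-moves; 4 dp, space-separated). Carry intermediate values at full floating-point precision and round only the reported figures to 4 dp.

price = 34.1458
boundary = - - 87.2000 72.1508 87.2000 105.3882 127.3700
tree:
34.1458
47.5998 21.0032
63.9800 31.7666 10.3135
79.0292 46.2201 17.5111 3.0615
91.4811 63.9800 28.9033 6.0656 0.0000
101.7841 79.0292 45.7918 12.0175 0.0000 0.0000
110.3090 91.4811 63.9800 23.8100 0.0000 0.0000 0.0000
117.3626 101.7841 79.0292 45.7918 0.0000 0.0000 0.0000 0.0000

Δt=0.24986  u=1.20858  d=0.82742  q=0.48842  discount=0.98660
step 7 (expiry): payoffs max(K−S,0) = 117.3626 101.7841 79.0292 45.7918 0.0000 0.0000 0.0000 0.0000
step 6: (k=6,j=0): S=40.8710, (K−S)⁺=110.3090, hold=108.2829 ⇒ V=110.3090 exercise | (k=6,j=1): S=59.6989, (K−S)⁺=91.4811, hold=89.4551 ⇒ V=91.4811 exercise | (k=6,j=2): S=87.2000, (K−S)⁺=63.9800, hold=61.9539 ⇒ V=63.9800 exercise | (k=6,j=3): S=127.3700, (K−S)⁺=23.8100, hold=23.1124 ⇒ V=23.8100 exercise | (k=6,j=4): S=186.0449, (K−S)⁺=0.0000, hold=0.0000 ⇒ V=0.0000 continue | (k=6,j=5): S=271.7492, (K−S)⁺=0.0000, hold=0.0000 ⇒ V=0.0000 continue | (k=6,j=6): S=396.9345, (K−S)⁺=0.0000, hold=0.0000 ⇒ V=0.0000 continue  boundary S*=127.3700
step 5: (k=5,j=0): S=49.3959, (K−S)⁺=101.7841, hold=99.7581 ⇒ V=101.7841 exercise | (k=5,j=1): S=72.1508, (K−S)⁺=79.0292, hold=77.0031 ⇒ V=79.0292 exercise | (k=5,j=2): S=105.3882, (K−S)⁺=45.7918, hold=43.7658 ⇒ V=45.7918 exercise | (k=5,j=3): S=153.9368, (K−S)⁺=0.0000, hold=12.0175 ⇒ V=12.0175 continue | (k=5,j=4): S=224.8501, (K−S)⁺=0.0000, hold=0.0000 ⇒ V=0.0000 continue | (k=5,j=5): S=328.4306, (K−S)⁺=0.0000, hold=0.0000 ⇒ V=0.0000 continue  boundary S*=105.3882
step 4: (k=4,j=0): S=59.6989, (K−S)⁺=91.4811, hold=89.4551 ⇒ V=91.4811 exercise | (k=4,j=1): S=87.2000, (K−S)⁺=63.9800, hold=61.9539 ⇒ V=63.9800 exercise | (k=4,j=2): S=127.3700, (K−S)⁺=23.8100, hold=28.9033 ⇒ V=28.9033 continue | (k=4,j=3): S=186.0449, (K−S)⁺=0.0000, hold=6.0656 ⇒ V=6.0656 continue | (k=4,j=4): S=271.7492, (K−S)⁺=0.0000, hold=0.0000 ⇒ V=0.0000 continue  boundary S*=87.2000
step 3: (k=3,j=0): S=72.1508, (K−S)⁺=79.0292, hold=77.0031 ⇒ V=79.0292 exercise | (k=3,j=1): S=105.3882, (K−S)⁺=45.7918, hold=46.2201 ⇒ V=46.2201 continue | (k=3,j=2): S=153.9368, (K−S)⁺=0.0000, hold=17.5111 ⇒ V=17.5111 continue | (k=3,j=3): S=224.8501, (K−S)⁺=0.0000, hold=3.0615 ⇒ V=3.0615 continue  boundary S*=72.1508
step 2: (k=2,j=0): S=87.2000, (K−S)⁺=63.9800, hold=62.1603 ⇒ V=63.9800 exercise | (k=2,j=1): S=127.3700, (K−S)⁺=23.8100, hold=31.7666 ⇒ V=31.7666 continue | (k=2,j=2): S=186.0449, (K−S)⁺=0.0000, hold=10.3135 ⇒ V=10.3135 continue  boundary S*=87.2000
step 1: (k=1,j=0): S=105.3882, (K−S)⁺=45.7918, hold=47.5998 ⇒ V=47.5998 continue | (k=1,j=1): S=153.9368, (K−S)⁺=0.0000, hold=21.0032 ⇒ V=21.0032 continue  boundary S*=-
step 0: (k=0,j=0): S=127.3700, (K−S)⁺=23.8100, hold=34.1458 ⇒ V=34.1458 continue  boundary S*=-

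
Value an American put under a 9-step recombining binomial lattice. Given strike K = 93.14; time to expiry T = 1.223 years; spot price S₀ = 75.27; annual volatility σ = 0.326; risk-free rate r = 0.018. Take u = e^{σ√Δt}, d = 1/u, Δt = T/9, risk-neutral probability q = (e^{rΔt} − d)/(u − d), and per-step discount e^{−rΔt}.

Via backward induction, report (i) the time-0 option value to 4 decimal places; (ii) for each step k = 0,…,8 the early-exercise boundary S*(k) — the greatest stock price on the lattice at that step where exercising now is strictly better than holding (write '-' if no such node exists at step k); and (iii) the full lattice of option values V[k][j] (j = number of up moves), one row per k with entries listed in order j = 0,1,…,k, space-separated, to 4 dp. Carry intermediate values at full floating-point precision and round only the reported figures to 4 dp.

params: Δt=0.13589 u=1.12769 d=0.88677 q=0.48016 e^(-rΔt)=0.99756
t_9 payoffs: 67.6186 60.6846 51.8668 40.6533 26.3931 8.2586 0.0000 0.0000 0.0000 0.0000
t_8: node(8,0) S=28.7803 payoff=64.3597 vs cont=64.1321 → 64.3597 [stop]  node(8,1) S=36.5997 payoff=56.5403 vs cont=56.3128 → 56.5403 [stop]  node(8,2) S=46.5435 payoff=46.5965 vs cont=46.3690 → 46.5965 [stop]  node(8,3) S=59.1889 payoff=33.9511 vs cont=33.7235 → 33.9511 [stop]  node(8,4) S=75.2700 payoff=17.8700 vs cont=17.6425 → 17.8700 [stop]  node(8,5) S=95.7202 payoff=0.0000 vs cont=4.2827 → 4.2827 [wait]  node(8,6) S=121.7265 payoff=0.0000 vs cont=0.0000 → 0.0000 [wait]  node(8,7) S=154.7985 payoff=0.0000 vs cont=0.0000 → 0.0000 [wait]  node(8,8) S=196.8558 payoff=0.0000 vs cont=0.0000 → 0.0000 [wait]  ⇒ S*(8)=75.2700
t_7: node(7,0) S=32.4554 payoff=60.6846 vs cont=60.4571 → 60.6846 [stop]  node(7,1) S=41.2732 payoff=51.8668 vs cont=51.6393 → 51.8668 [stop]  node(7,2) S=52.4867 payoff=40.6533 vs cont=40.4257 → 40.6533 [stop]  node(7,3) S=66.7469 payoff=26.3931 vs cont=26.1656 → 26.3931 [stop]  node(7,4) S=84.8814 payoff=8.2586 vs cont=11.3182 → 11.3182 [wait]  node(7,5) S=107.9430 payoff=0.0000 vs cont=2.2209 → 2.2209 [wait]  node(7,6) S=137.2701 payoff=0.0000 vs cont=0.0000 → 0.0000 [wait]  node(7,7) S=174.5651 payoff=0.0000 vs cont=0.0000 → 0.0000 [wait]  ⇒ S*(7)=66.7469
t_6: node(6,0) S=36.5997 payoff=56.5403 vs cont=56.3128 → 56.5403 [stop]  node(6,1) S=46.5435 payoff=46.5965 vs cont=46.3690 → 46.5965 [stop]  node(6,2) S=59.1889 payoff=33.9511 vs cont=33.7235 → 33.9511 [stop]  node(6,3) S=75.2700 payoff=17.8700 vs cont=19.1080 → 19.1080 [wait]  node(6,4) S=95.7202 payoff=0.0000 vs cont=6.9331 → 6.9331 [wait]  node(6,5) S=121.7265 payoff=0.0000 vs cont=1.1517 → 1.1517 [wait]  node(6,6) S=154.7985 payoff=0.0000 vs cont=0.0000 → 0.0000 [wait]  ⇒ S*(6)=59.1889
t_5: node(5,0) S=41.2732 payoff=51.8668 vs cont=51.6393 → 51.8668 [stop]  node(5,1) S=52.4867 payoff=40.6533 vs cont=40.4257 → 40.6533 [stop]  node(5,2) S=66.7469 payoff=26.3931 vs cont=26.7585 → 26.7585 [wait]  node(5,3) S=84.8814 payoff=8.2586 vs cont=13.2297 → 13.2297 [wait]  node(5,4) S=107.9430 payoff=0.0000 vs cont=4.1469 → 4.1469 [wait]  node(5,5) S=137.2701 payoff=0.0000 vs cont=0.5972 → 0.5972 [wait]  ⇒ S*(5)=52.4867
t_4: node(4,0) S=46.5435 payoff=46.5965 vs cont=46.3690 → 46.5965 [stop]  node(4,1) S=59.1889 payoff=33.9511 vs cont=33.8986 → 33.9511 [stop]  node(4,2) S=75.2700 payoff=17.8700 vs cont=20.2131 → 20.2131 [wait]  node(4,3) S=95.7202 payoff=0.0000 vs cont=8.8469 → 8.8469 [wait]  node(4,4) S=121.7265 payoff=0.0000 vs cont=2.4366 → 2.4366 [wait]  ⇒ S*(4)=59.1889
t_3: node(3,0) S=52.4867 payoff=40.6533 vs cont=40.4257 → 40.6533 [stop]  node(3,1) S=66.7469 payoff=26.3931 vs cont=27.2878 → 27.2878 [wait]  node(3,2) S=84.8814 payoff=8.2586 vs cont=14.7195 → 14.7195 [wait]  node(3,3) S=107.9430 payoff=0.0000 vs cont=5.7548 → 5.7548 [wait]  ⇒ S*(3)=52.4867
t_2: node(2,0) S=59.1889 payoff=33.9511 vs cont=34.1521 → 34.1521 [wait]  node(2,1) S=75.2700 payoff=17.8700 vs cont=21.2011 → 21.2011 [wait]  node(2,2) S=95.7202 payoff=0.0000 vs cont=10.3896 → 10.3896 [wait]  ⇒ S*(2)=-
t_1: node(1,0) S=66.7469 payoff=26.3931 vs cont=27.8654 → 27.8654 [wait]  node(1,1) S=84.8814 payoff=8.2586 vs cont=15.9708 → 15.9708 [wait]  ⇒ S*(1)=-
t_0: node(0,0) S=75.2700 payoff=17.8700 vs cont=22.1000 → 22.1000 [wait]  ⇒ S*(0)=-

price = 22.1000
boundary = - - - 52.4867 59.1889 52.4867 59.1889 66.7469 75.2700
tree:
22.1000
27.8654 15.9708
34.1521 21.2011 10.3896
40.6533 27.2878 14.7195 5.7548
46.5965 33.9511 20.2131 8.8469 2.4366
51.8668 40.6533 26.7585 13.2297 4.1469 0.5972
56.5403 46.5965 33.9511 19.1080 6.9331 1.1517 0.0000
60.6846 51.8668 40.6533 26.3931 11.3182 2.2209 0.0000 0.0000
64.3597 56.5403 46.5965 33.9511 17.8700 4.2827 0.0000 0.0000 0.0000
67.6186 60.6846 51.8668 40.6533 26.3931 8.2586 0.0000 0.0000 0.0000 0.0000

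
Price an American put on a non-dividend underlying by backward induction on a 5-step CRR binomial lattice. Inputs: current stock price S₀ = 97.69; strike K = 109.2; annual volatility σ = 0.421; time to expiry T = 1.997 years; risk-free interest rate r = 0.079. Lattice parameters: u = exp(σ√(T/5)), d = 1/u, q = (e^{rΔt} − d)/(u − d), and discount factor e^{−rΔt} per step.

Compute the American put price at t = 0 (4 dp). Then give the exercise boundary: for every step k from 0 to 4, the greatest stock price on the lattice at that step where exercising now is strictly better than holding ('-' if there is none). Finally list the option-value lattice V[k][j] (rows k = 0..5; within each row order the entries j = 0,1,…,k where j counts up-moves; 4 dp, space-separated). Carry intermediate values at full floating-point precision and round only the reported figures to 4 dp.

price = 23.1791
boundary = - - 57.3786 74.8686 57.3786
tree:
23.1791
35.3840 12.1541
51.8214 20.8064 4.0603
65.2256 34.3314 8.2718 0.0000
75.4985 51.8214 16.8518 0.0000 0.0000
83.3715 65.2256 34.3314 0.0000 0.0000 0.0000

Δt=0.39940  u=1.30482  d=0.76639  q=0.49341  discount=0.96894
step 5 (expiry): payoffs max(K−S,0) = 83.3715 65.2256 34.3314 0.0000 0.0000 0.0000
step 4: (k=4,j=0): S=33.7015, (K−S)⁺=75.4985, hold=72.1067 ⇒ V=75.4985 exercise | (k=4,j=1): S=57.3786, (K−S)⁺=51.8214, hold=48.4297 ⇒ V=51.8214 exercise | (k=4,j=2): S=97.6900, (K−S)⁺=11.5100, hold=16.8518 ⇒ V=16.8518 continue | (k=4,j=3): S=166.3223, (K−S)⁺=0.0000, hold=0.0000 ⇒ V=0.0000 continue | (k=4,j=4): S=283.1722, (K−S)⁺=0.0000, hold=0.0000 ⇒ V=0.0000 continue  boundary S*=57.3786
step 3: (k=3,j=0): S=43.9744, (K−S)⁺=65.2256, hold=61.8339 ⇒ V=65.2256 exercise | (k=3,j=1): S=74.8686, (K−S)⁺=34.3314, hold=33.4934 ⇒ V=34.3314 exercise | (k=3,j=2): S=127.4677, (K−S)⁺=0.0000, hold=8.2718 ⇒ V=8.2718 continue | (k=3,j=3): S=217.0204, (K−S)⁺=0.0000, hold=0.0000 ⇒ V=0.0000 continue  boundary S*=74.8686
step 2: (k=2,j=0): S=57.3786, (K−S)⁺=51.8214, hold=48.4297 ⇒ V=51.8214 exercise | (k=2,j=1): S=97.6900, (K−S)⁺=11.5100, hold=20.8064 ⇒ V=20.8064 continue | (k=2,j=2): S=166.3223, (K−S)⁺=0.0000, hold=4.0603 ⇒ V=4.0603 continue  boundary S*=57.3786
step 1: (k=1,j=0): S=74.8686, (K−S)⁺=34.3314, hold=35.3840 ⇒ V=35.3840 continue | (k=1,j=1): S=127.4677, (K−S)⁺=0.0000, hold=12.1541 ⇒ V=12.1541 continue  boundary S*=-
step 0: (k=0,j=0): S=97.6900, (K−S)⁺=11.5100, hold=23.1791 ⇒ V=23.1791 continue  boundary S*=-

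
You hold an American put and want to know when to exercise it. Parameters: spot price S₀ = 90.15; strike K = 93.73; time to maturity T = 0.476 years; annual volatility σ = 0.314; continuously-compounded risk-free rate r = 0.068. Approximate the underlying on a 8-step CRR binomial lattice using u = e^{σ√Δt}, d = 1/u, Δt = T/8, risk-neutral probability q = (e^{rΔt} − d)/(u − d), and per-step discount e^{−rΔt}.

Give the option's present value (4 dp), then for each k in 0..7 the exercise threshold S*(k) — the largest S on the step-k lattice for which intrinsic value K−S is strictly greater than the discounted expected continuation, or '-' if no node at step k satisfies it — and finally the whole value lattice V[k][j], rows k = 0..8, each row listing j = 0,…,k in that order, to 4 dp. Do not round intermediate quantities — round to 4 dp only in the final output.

params: Δt=0.05950 u=1.07960 d=0.92627 q=0.50730 e^(-rΔt)=0.99596
t_8 payoffs: 44.8811 36.7946 27.3694 16.3840 3.5800 0.0000 0.0000 0.0000 0.0000
t_7: node(7,0) S=52.7374 payoff=40.9926 vs cont=40.6141 → 40.9926 [stop]  node(7,1) S=61.4676 payoff=32.2624 vs cont=31.8839 → 32.2624 [stop]  node(7,2) S=71.6431 payoff=22.0869 vs cont=21.7085 → 22.0869 [stop]  node(7,3) S=83.5030 payoff=10.2270 vs cont=9.8486 → 10.2270 [stop]  node(7,4) S=97.3262 payoff=0.0000 vs cont=1.7567 → 1.7567 [wait]  node(7,5) S=113.4377 payoff=0.0000 vs cont=0.0000 → 0.0000 [wait]  node(7,6) S=132.2163 payoff=0.0000 vs cont=0.0000 → 0.0000 [wait]  node(7,7) S=154.1035 payoff=0.0000 vs cont=0.0000 → 0.0000 [wait]  ⇒ S*(7)=83.5030
t_6: node(6,0) S=56.9354 payoff=36.7946 vs cont=36.4161 → 36.7946 [stop]  node(6,1) S=66.3606 payoff=27.3694 vs cont=26.9909 → 27.3694 [stop]  node(6,2) S=77.3460 payoff=16.3840 vs cont=16.0055 → 16.3840 [stop]  node(6,3) S=90.1500 payoff=3.5800 vs cont=5.9061 → 5.9061 [wait]  node(6,4) S=105.0736 payoff=0.0000 vs cont=0.8620 → 0.8620 [wait]  node(6,5) S=122.4676 payoff=0.0000 vs cont=0.0000 → 0.0000 [wait]  node(6,6) S=142.7410 payoff=0.0000 vs cont=0.0000 → 0.0000 [wait]  ⇒ S*(6)=77.3460
t_5: node(5,0) S=61.4676 payoff=32.2624 vs cont=31.8839 → 32.2624 [stop]  node(5,1) S=71.6431 payoff=22.0869 vs cont=21.7085 → 22.0869 [stop]  node(5,2) S=83.5030 payoff=10.2270 vs cont=11.0238 → 11.0238 [wait]  node(5,3) S=97.3262 payoff=0.0000 vs cont=3.3337 → 3.3337 [wait]  node(5,4) S=113.4377 payoff=0.0000 vs cont=0.4230 → 0.4230 [wait]  node(5,5) S=132.2163 payoff=0.0000 vs cont=0.0000 → 0.0000 [wait]  ⇒ S*(5)=71.6431
t_4: node(4,0) S=66.3606 payoff=27.3694 vs cont=26.9909 → 27.3694 [stop]  node(4,1) S=77.3460 payoff=16.3840 vs cont=16.4081 → 16.4081 [wait]  node(4,2) S=90.1500 payoff=3.5800 vs cont=7.0939 → 7.0939 [wait]  node(4,3) S=105.0736 payoff=0.0000 vs cont=1.8496 → 1.8496 [wait]  node(4,4) S=122.4676 payoff=0.0000 vs cont=0.2076 → 0.2076 [wait]  ⇒ S*(4)=66.3606
t_3: node(3,0) S=71.6431 payoff=22.0869 vs cont=21.7207 → 22.0869 [stop]  node(3,1) S=83.5030 payoff=10.2270 vs cont=11.6358 → 11.6358 [wait]  node(3,2) S=97.3262 payoff=0.0000 vs cont=4.4156 → 4.4156 [wait]  node(3,3) S=113.4377 payoff=0.0000 vs cont=1.0125 → 1.0125 [wait]  ⇒ S*(3)=71.6431
t_2: node(2,0) S=77.3460 payoff=16.3840 vs cont=16.7173 → 16.7173 [wait]  node(2,1) S=90.1500 payoff=3.5800 vs cont=7.9408 → 7.9408 [wait]  node(2,2) S=105.0736 payoff=0.0000 vs cont=2.6783 → 2.6783 [wait]  ⇒ S*(2)=-
t_1: node(1,0) S=83.5030 payoff=10.2270 vs cont=12.2154 → 12.2154 [wait]  node(1,1) S=97.3262 payoff=0.0000 vs cont=5.2498 → 5.2498 [wait]  ⇒ S*(1)=-
t_0: node(0,0) S=90.1500 payoff=3.5800 vs cont=8.6467 → 8.6467 [wait]  ⇒ S*(0)=-

price = 8.6467
boundary = - - - 71.6431 66.3606 71.6431 77.3460 83.5030
tree:
8.6467
12.2154 5.2498
16.7173 7.9408 2.6783
22.0869 11.6358 4.4156 1.0125
27.3694 16.4081 7.0939 1.8496 0.2076
32.2624 22.0869 11.0238 3.3337 0.4230 0.0000
36.7946 27.3694 16.3840 5.9061 0.8620 0.0000 0.0000
40.9926 32.2624 22.0869 10.2270 1.7567 0.0000 0.0000 0.0000
44.8811 36.7946 27.3694 16.3840 3.5800 0.0000 0.0000 0.0000 0.0000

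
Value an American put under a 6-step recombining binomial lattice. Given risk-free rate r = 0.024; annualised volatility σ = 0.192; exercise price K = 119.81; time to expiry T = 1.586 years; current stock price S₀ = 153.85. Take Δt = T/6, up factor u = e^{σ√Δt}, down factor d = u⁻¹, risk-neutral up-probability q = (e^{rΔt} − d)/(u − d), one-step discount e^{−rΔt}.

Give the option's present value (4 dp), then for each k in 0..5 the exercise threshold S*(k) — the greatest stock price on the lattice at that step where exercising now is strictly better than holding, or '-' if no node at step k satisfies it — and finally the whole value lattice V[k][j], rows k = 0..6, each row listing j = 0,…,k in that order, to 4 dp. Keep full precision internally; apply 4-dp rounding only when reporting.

price = 1.8695
boundary = - - - - - 93.9169
tree:
1.8695
3.3531 0.4532
5.8977 0.9261 0.0000
10.1014 1.8925 0.0000 0.0000
16.6566 3.8673 0.0000 0.0000 0.0000
25.8931 7.9028 0.0000 0.0000 0.0000 0.0000
34.7211 16.1493 0.0000 0.0000 0.0000 0.0000 0.0000

Δt=0.26433, u=1.10375, d=0.90600, q=0.50752, disc=e^(-rΔt)=0.99368
k=6 terminal: V=max(K-S,0) → 34.7211 16.1493 0.0000 0.0000 0.0000 0.0000 0.0000
k=5: j=0 S=93.9169 intr=25.8931 cont=25.1355 V=25.8931[EX]; j=1 S=114.4156 intr=5.3944 cont=7.9028 V=7.9028[hold]; j=2 S=139.3884 intr=0.0000 cont=0.0000 V=0.0000[hold]; j=3 S=169.8120 intr=0.0000 cont=0.0000 V=0.0000[hold]; j=4 S=206.8759 intr=0.0000 cont=0.0000 V=0.0000[hold]; j=5 S=252.0295 intr=0.0000 cont=0.0000 V=0.0000[hold]  S*(5)=93.9169
k=4: j=0 S=103.6607 intr=16.1493 cont=16.6566 V=16.6566[hold]; j=1 S=126.2862 intr=0.0000 cont=3.8673 V=3.8673[hold]; j=2 S=153.8500 intr=0.0000 cont=0.0000 V=0.0000[hold]; j=3 S=187.4300 intr=0.0000 cont=0.0000 V=0.0000[hold]; j=4 S=228.3393 intr=0.0000 cont=0.0000 V=0.0000[hold]  S*(4)=-
k=3: j=0 S=114.4156 intr=5.3944 cont=10.1014 V=10.1014[hold]; j=1 S=139.3884 intr=0.0000 cont=1.8925 V=1.8925[hold]; j=2 S=169.8120 intr=0.0000 cont=0.0000 V=0.0000[hold]; j=3 S=206.8759 intr=0.0000 cont=0.0000 V=0.0000[hold]  S*(3)=-
k=2: j=0 S=126.2862 intr=0.0000 cont=5.8977 V=5.8977[hold]; j=1 S=153.8500 intr=0.0000 cont=0.9261 V=0.9261[hold]; j=2 S=187.4300 intr=0.0000 cont=0.0000 V=0.0000[hold]  S*(2)=-
k=1: j=0 S=139.3884 intr=0.0000 cont=3.3531 V=3.3531[hold]; j=1 S=169.8120 intr=0.0000 cont=0.4532 V=0.4532[hold]  S*(1)=-
k=0: j=0 S=153.8500 intr=0.0000 cont=1.8695 V=1.8695[hold]  S*(0)=-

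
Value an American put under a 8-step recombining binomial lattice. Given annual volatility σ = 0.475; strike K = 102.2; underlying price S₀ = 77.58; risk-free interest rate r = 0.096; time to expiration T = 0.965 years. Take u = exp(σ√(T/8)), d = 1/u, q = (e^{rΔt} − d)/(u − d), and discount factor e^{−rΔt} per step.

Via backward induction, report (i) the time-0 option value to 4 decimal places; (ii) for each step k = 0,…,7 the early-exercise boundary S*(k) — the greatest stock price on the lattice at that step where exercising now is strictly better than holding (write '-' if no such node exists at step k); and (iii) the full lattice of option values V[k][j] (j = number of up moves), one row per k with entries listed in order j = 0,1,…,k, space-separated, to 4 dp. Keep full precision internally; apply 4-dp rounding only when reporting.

params: Δt=0.12062 u=1.17936 d=0.84792 q=0.49399 e^(-rΔt)=0.98849
t_8 payoffs: 81.4711 73.3684 62.0983 46.4229 24.6200 0.0000 0.0000 0.0000 0.0000
t_7: node(7,0) S=24.4468 payoff=77.7532 vs cont=76.5765 → 77.7532 [stop]  node(7,1) S=34.0029 payoff=68.1971 vs cont=67.0205 → 68.1971 [stop]  node(7,2) S=47.2944 payoff=54.9056 vs cont=53.7290 → 54.9056 [stop]  node(7,3) S=65.7814 payoff=36.4186 vs cont=35.2420 → 36.4186 [stop]  node(7,4) S=91.4948 payoff=10.7052 vs cont=12.3145 → 12.3145 [wait]  node(7,5) S=127.2595 payoff=0.0000 vs cont=0.0000 → 0.0000 [wait]  node(7,6) S=177.0042 payoff=0.0000 vs cont=0.0000 → 0.0000 [wait]  node(7,7) S=246.1938 payoff=0.0000 vs cont=0.0000 → 0.0000 [wait]  ⇒ S*(7)=65.7814
t_6: node(6,0) S=28.8316 payoff=73.3684 vs cont=72.1917 → 73.3684 [stop]  node(6,1) S=40.1017 payoff=62.0983 vs cont=60.9217 → 62.0983 [stop]  node(6,2) S=55.7771 payoff=46.4229 vs cont=45.2462 → 46.4229 [stop]  node(6,3) S=77.5800 payoff=24.6200 vs cont=24.2292 → 24.6200 [stop]  node(6,4) S=107.9054 payoff=0.0000 vs cont=6.1595 → 6.1595 [wait]  node(6,5) S=150.0848 payoff=0.0000 vs cont=0.0000 → 0.0000 [wait]  node(6,6) S=208.7519 payoff=0.0000 vs cont=0.0000 → 0.0000 [wait]  ⇒ S*(6)=77.5800
t_5: node(5,0) S=34.0029 payoff=68.1971 vs cont=67.0205 → 68.1971 [stop]  node(5,1) S=47.2944 payoff=54.9056 vs cont=53.7290 → 54.9056 [stop]  node(5,2) S=65.7814 payoff=36.4186 vs cont=35.2420 → 36.4186 [stop]  node(5,3) S=91.4948 payoff=10.7052 vs cont=15.3222 → 15.3222 [wait]  node(5,4) S=127.2595 payoff=0.0000 vs cont=3.0809 → 3.0809 [wait]  node(5,5) S=177.0042 payoff=0.0000 vs cont=0.0000 → 0.0000 [wait]  ⇒ S*(5)=65.7814
t_4: node(4,0) S=40.1017 payoff=62.0983 vs cont=60.9217 → 62.0983 [stop]  node(4,1) S=55.7771 payoff=46.4229 vs cont=45.2462 → 46.4229 [stop]  node(4,2) S=77.5800 payoff=24.6200 vs cont=25.6979 → 25.6979 [wait]  node(4,3) S=107.9054 payoff=0.0000 vs cont=9.1683 → 9.1683 [wait]  node(4,4) S=150.0848 payoff=0.0000 vs cont=1.5410 → 1.5410 [wait]  ⇒ S*(4)=55.7771
t_3: node(3,0) S=47.2944 payoff=54.9056 vs cont=53.7290 → 54.9056 [stop]  node(3,1) S=65.7814 payoff=36.4186 vs cont=35.7683 → 36.4186 [stop]  node(3,2) S=91.4948 payoff=10.7052 vs cont=17.3306 → 17.3306 [wait]  node(3,3) S=127.2595 payoff=0.0000 vs cont=5.3383 → 5.3383 [wait]  ⇒ S*(3)=65.7814
t_2: node(2,0) S=55.7771 payoff=46.4229 vs cont=45.2462 → 46.4229 [stop]  node(2,1) S=77.5800 payoff=24.6200 vs cont=26.6786 → 26.6786 [wait]  node(2,2) S=107.9054 payoff=0.0000 vs cont=11.2752 → 11.2752 [wait]  ⇒ S*(2)=55.7771
t_1: node(1,0) S=65.7814 payoff=36.4186 vs cont=36.2472 → 36.4186 [stop]  node(1,1) S=91.4948 payoff=10.7052 vs cont=18.8499 → 18.8499 [wait]  ⇒ S*(1)=65.7814
t_0: node(0,0) S=77.5800 payoff=24.6200 vs cont=27.4204 → 27.4204 [wait]  ⇒ S*(0)=-

price = 27.4204
boundary = - 65.7814 55.7771 65.7814 55.7771 65.7814 77.5800 65.7814
tree:
27.4204
36.4186 18.8499
46.4229 26.6786 11.2752
54.9056 36.4186 17.3306 5.3383
62.0983 46.4229 25.6979 9.1683 1.5410
68.1971 54.9056 36.4186 15.3222 3.0809 0.0000
73.3684 62.0983 46.4229 24.6200 6.1595 0.0000 0.0000
77.7532 68.1971 54.9056 36.4186 12.3145 0.0000 0.0000 0.0000
81.4711 73.3684 62.0983 46.4229 24.6200 0.0000 0.0000 0.0000 0.0000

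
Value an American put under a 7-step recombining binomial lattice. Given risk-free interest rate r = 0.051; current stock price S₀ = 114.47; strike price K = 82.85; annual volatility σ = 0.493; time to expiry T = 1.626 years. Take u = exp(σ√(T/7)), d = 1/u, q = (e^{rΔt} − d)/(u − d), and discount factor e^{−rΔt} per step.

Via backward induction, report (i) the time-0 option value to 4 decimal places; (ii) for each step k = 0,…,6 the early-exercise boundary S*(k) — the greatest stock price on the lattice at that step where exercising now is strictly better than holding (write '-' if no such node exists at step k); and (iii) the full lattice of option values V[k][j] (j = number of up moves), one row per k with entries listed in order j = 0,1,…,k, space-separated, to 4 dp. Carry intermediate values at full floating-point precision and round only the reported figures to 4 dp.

price = 9.1677
boundary = - - - - 44.2514 34.8928 44.2514
tree:
9.1677
13.7829 4.1077
20.1564 6.8238 1.0968
28.4886 11.1134 2.0773 0.0000
38.5986 17.6191 3.9343 0.0000 0.0000
47.9572 26.8750 7.4516 0.0000 0.0000 0.0000
55.3366 38.5986 14.1131 0.0000 0.0000 0.0000 0.0000
61.1553 47.9572 26.7299 0.0000 0.0000 0.0000 0.0000 0.0000

params: Δt=0.23229 u=1.26821 d=0.78851 q=0.46572 e^(-rΔt)=0.98822
t_7 payoffs: 61.1553 47.9572 26.7299 0.0000 0.0000 0.0000 0.0000 0.0000
t_6: node(6,0) S=27.5134 payoff=55.3366 vs cont=54.3609 → 55.3366 [stop]  node(6,1) S=44.2514 payoff=38.5986 vs cont=37.6229 → 38.5986 [stop]  node(6,2) S=71.1720 payoff=11.6780 vs cont=14.1131 → 14.1131 [wait]  node(6,3) S=114.4700 payoff=0.0000 vs cont=0.0000 → 0.0000 [wait]  node(6,4) S=184.1086 payoff=0.0000 vs cont=0.0000 → 0.0000 [wait]  node(6,5) S=296.1122 payoff=0.0000 vs cont=0.0000 → 0.0000 [wait]  node(6,6) S=476.2540 payoff=0.0000 vs cont=0.0000 → 0.0000 [wait]  ⇒ S*(6)=44.2514
t_5: node(5,0) S=34.8928 payoff=47.9572 vs cont=46.9815 → 47.9572 [stop]  node(5,1) S=56.1201 payoff=26.7299 vs cont=26.8750 → 26.8750 [wait]  node(5,2) S=90.2611 payoff=0.0000 vs cont=7.4516 → 7.4516 [wait]  node(5,3) S=145.1720 payoff=0.0000 vs cont=0.0000 → 0.0000 [wait]  node(5,4) S=233.4883 payoff=0.0000 vs cont=0.0000 → 0.0000 [wait]  node(5,5) S=375.5324 payoff=0.0000 vs cont=0.0000 → 0.0000 [wait]  ⇒ S*(5)=34.8928
t_4: node(4,0) S=44.2514 payoff=38.5986 vs cont=37.6896 → 38.5986 [stop]  node(4,1) S=71.1720 payoff=11.6780 vs cont=17.6191 → 17.6191 [wait]  node(4,2) S=114.4700 payoff=0.0000 vs cont=3.9343 → 3.9343 [wait]  node(4,3) S=184.1086 payoff=0.0000 vs cont=0.0000 → 0.0000 [wait]  node(4,4) S=296.1122 payoff=0.0000 vs cont=0.0000 → 0.0000 [wait]  ⇒ S*(4)=44.2514
t_3: node(3,0) S=56.1201 payoff=26.7299 vs cont=28.4886 → 28.4886 [wait]  node(3,1) S=90.2611 payoff=0.0000 vs cont=11.1134 → 11.1134 [wait]  node(3,2) S=145.1720 payoff=0.0000 vs cont=2.0773 → 2.0773 [wait]  node(3,3) S=233.4883 payoff=0.0000 vs cont=0.0000 → 0.0000 [wait]  ⇒ S*(3)=-
t_2: node(2,0) S=71.1720 payoff=11.6780 vs cont=20.1564 → 20.1564 [wait]  node(2,1) S=114.4700 payoff=0.0000 vs cont=6.8238 → 6.8238 [wait]  node(2,2) S=184.1086 payoff=0.0000 vs cont=1.0968 → 1.0968 [wait]  ⇒ S*(2)=-
t_1: node(1,0) S=90.2611 payoff=0.0000 vs cont=13.7829 → 13.7829 [wait]  node(1,1) S=145.1720 payoff=0.0000 vs cont=4.1077 → 4.1077 [wait]  ⇒ S*(1)=-
t_0: node(0,0) S=114.4700 payoff=0.0000 vs cont=9.1677 → 9.1677 [wait]  ⇒ S*(0)=-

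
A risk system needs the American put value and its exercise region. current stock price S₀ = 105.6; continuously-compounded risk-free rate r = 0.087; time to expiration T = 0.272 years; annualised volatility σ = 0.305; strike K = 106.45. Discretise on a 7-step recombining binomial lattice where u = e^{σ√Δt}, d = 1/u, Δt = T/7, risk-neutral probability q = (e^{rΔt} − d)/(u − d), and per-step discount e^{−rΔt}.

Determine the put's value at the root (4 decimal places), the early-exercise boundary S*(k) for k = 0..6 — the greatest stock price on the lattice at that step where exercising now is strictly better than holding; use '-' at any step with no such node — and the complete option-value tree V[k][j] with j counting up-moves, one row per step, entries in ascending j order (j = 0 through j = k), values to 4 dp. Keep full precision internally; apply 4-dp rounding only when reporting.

Δt=0.03886, u=1.06197, d=0.94165, q=0.51312, disc=e^(-rΔt)=0.99663
k=7 terminal: V=max(K-S,0) → 37.1252 28.2674 18.2778 7.0118 0.0000 0.0000 0.0000 0.0000
k=6: j=0 S=73.6206 intr=32.8294 cont=32.4701 V=32.8294[EX]; j=1 S=83.0273 intr=23.4227 cont=23.0635 V=23.4227[EX]; j=2 S=93.6359 intr=12.8141 cont=12.4548 V=12.8141[EX]; j=3 S=105.6000 intr=0.8500 cont=3.4024 V=3.4024[hold]; j=4 S=119.0928 intr=0.0000 cont=0.0000 V=0.0000[hold]; j=5 S=134.3096 intr=0.0000 cont=0.0000 V=0.0000[hold]; j=6 S=151.4707 intr=0.0000 cont=0.0000 V=0.0000[hold]  S*(6)=93.6359
k=5: j=0 S=78.1826 intr=28.2674 cont=27.9081 V=28.2674[EX]; j=1 S=88.1722 intr=18.2778 cont=17.9186 V=18.2778[EX]; j=2 S=99.4382 intr=7.0118 cont=7.9578 V=7.9578[hold]; j=3 S=112.1436 intr=0.0000 cont=1.6510 V=1.6510[hold]; j=4 S=126.4725 intr=0.0000 cont=0.0000 V=0.0000[hold]; j=5 S=142.6323 intr=0.0000 cont=0.0000 V=0.0000[hold]  S*(5)=88.1722
k=4: j=0 S=83.0273 intr=23.4227 cont=23.0635 V=23.4227[EX]; j=1 S=93.6359 intr=12.8141 cont=12.9386 V=12.9386[hold]; j=2 S=105.6000 intr=0.8500 cont=4.7057 V=4.7057[hold]; j=3 S=119.0928 intr=0.0000 cont=0.8011 V=0.8011[hold]; j=4 S=134.3096 intr=0.0000 cont=0.0000 V=0.0000[hold]  S*(4)=83.0273
k=3: j=0 S=88.1722 intr=18.2778 cont=17.9822 V=18.2778[EX]; j=1 S=99.4382 intr=7.0118 cont=8.6848 V=8.6848[hold]; j=2 S=112.1436 intr=0.0000 cont=2.6931 V=2.6931[hold]; j=3 S=126.4725 intr=0.0000 cont=0.3887 V=0.3887[hold]  S*(3)=88.1722
k=2: j=0 S=93.6359 intr=12.8141 cont=13.3104 V=13.3104[hold]; j=1 S=105.6000 intr=0.8500 cont=5.5914 V=5.5914[hold]; j=2 S=119.0928 intr=0.0000 cont=1.5056 V=1.5056[hold]  S*(2)=-
k=1: j=0 S=99.4382 intr=7.0118 cont=9.3181 V=9.3181[hold]; j=1 S=112.1436 intr=0.0000 cont=3.4831 V=3.4831[hold]  S*(1)=-
k=0: j=0 S=105.6000 intr=0.8500 cont=6.3027 V=6.3027[hold]  S*(0)=-

price = 6.3027
boundary = - - - 88.1722 83.0273 88.1722 93.6359
tree:
6.3027
9.3181 3.4831
13.3104 5.5914 1.5056
18.2778 8.6848 2.6931 0.3887
23.4227 12.9386 4.7057 0.8011 0.0000
28.2674 18.2778 7.9578 1.6510 0.0000 0.0000
32.8294 23.4227 12.8141 3.4024 0.0000 0.0000 0.0000
37.1252 28.2674 18.2778 7.0118 0.0000 0.0000 0.0000 0.0000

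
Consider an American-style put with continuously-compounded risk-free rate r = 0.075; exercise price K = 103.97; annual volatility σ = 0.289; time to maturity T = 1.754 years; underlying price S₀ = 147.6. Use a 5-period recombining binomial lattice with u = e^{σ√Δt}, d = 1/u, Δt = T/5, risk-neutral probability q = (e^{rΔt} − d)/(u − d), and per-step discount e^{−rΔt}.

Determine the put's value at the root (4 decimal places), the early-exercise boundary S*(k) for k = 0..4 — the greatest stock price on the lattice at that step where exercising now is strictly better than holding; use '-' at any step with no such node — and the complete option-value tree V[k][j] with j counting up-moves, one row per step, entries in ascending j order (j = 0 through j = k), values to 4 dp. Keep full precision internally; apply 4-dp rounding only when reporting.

Δt=0.35080  u=1.18669  d=0.84268  q=0.53481  discount=0.97403
step 5 (expiry): payoffs max(K−S,0) = 41.2515 15.6474 0.0000 0.0000 0.0000 0.0000
step 4: (k=4,j=0): S=74.4275, (K−S)⁺=29.5425, hold=26.8427 ⇒ V=29.5425 exercise | (k=4,j=1): S=104.8118, (K−S)⁺=0.0000, hold=7.0901 ⇒ V=7.0901 continue | (k=4,j=2): S=147.6000, (K−S)⁺=0.0000, hold=0.0000 ⇒ V=0.0000 continue | (k=4,j=3): S=207.8561, (K−S)⁺=0.0000, hold=0.0000 ⇒ V=0.0000 continue | (k=4,j=4): S=292.7110, (K−S)⁺=0.0000, hold=0.0000 ⇒ V=0.0000 continue  boundary S*=74.4275
step 3: (k=3,j=0): S=88.3226, (K−S)⁺=15.6474, hold=17.0795 ⇒ V=17.0795 continue | (k=3,j=1): S=124.3793, (K−S)⁺=0.0000, hold=3.2126 ⇒ V=3.2126 continue | (k=3,j=2): S=175.1558, (K−S)⁺=0.0000, hold=0.0000 ⇒ V=0.0000 continue | (k=3,j=3): S=246.6612, (K−S)⁺=0.0000, hold=0.0000 ⇒ V=0.0000 continue  boundary S*=-
step 2: (k=2,j=0): S=104.8118, (K−S)⁺=0.0000, hold=9.4125 ⇒ V=9.4125 continue | (k=2,j=1): S=147.6000, (K−S)⁺=0.0000, hold=1.4557 ⇒ V=1.4557 continue | (k=2,j=2): S=207.8561, (K−S)⁺=0.0000, hold=0.0000 ⇒ V=0.0000 continue  boundary S*=-
step 1: (k=1,j=0): S=124.3793, (K−S)⁺=0.0000, hold=5.0232 ⇒ V=5.0232 continue | (k=1,j=1): S=175.1558, (K−S)⁺=0.0000, hold=0.6596 ⇒ V=0.6596 continue  boundary S*=-
step 0: (k=0,j=0): S=147.6000, (K−S)⁺=0.0000, hold=2.6197 ⇒ V=2.6197 continue  boundary S*=-

price = 2.6197
boundary = - - - - 74.4275
tree:
2.6197
5.0232 0.6596
9.4125 1.4557 0.0000
17.0795 3.2126 0.0000 0.0000
29.5425 7.0901 0.0000 0.0000 0.0000
41.2515 15.6474 0.0000 0.0000 0.0000 0.0000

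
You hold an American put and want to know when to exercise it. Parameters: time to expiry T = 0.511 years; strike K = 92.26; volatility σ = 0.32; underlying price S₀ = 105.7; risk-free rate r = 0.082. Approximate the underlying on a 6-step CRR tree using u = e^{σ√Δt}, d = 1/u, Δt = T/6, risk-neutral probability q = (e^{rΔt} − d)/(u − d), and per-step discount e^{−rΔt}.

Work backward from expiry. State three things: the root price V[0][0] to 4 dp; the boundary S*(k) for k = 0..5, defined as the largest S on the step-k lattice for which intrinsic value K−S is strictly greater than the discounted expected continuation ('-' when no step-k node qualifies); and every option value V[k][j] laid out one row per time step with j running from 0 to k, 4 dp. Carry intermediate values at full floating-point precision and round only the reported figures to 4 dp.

Δt=0.08517, u=1.09789, d=0.91084, q=0.51414, disc=e^(-rΔt)=0.99304
k=6 terminal: V=max(K-S,0) → 31.9025 19.5079 4.5679 0.0000 0.0000 0.0000 0.0000
k=5: j=0 S=66.2656 intr=25.9944 cont=25.3523 V=25.9944[EX]; j=1 S=79.8736 intr=12.3864 cont=11.7444 V=12.3864[EX]; j=2 S=96.2759 intr=0.0000 cont=2.2039 V=2.2039[hold]; j=3 S=116.0466 intr=0.0000 cont=0.0000 V=0.0000[hold]; j=4 S=139.8772 intr=0.0000 cont=0.0000 V=0.0000[hold]; j=5 S=168.6015 intr=0.0000 cont=0.0000 V=0.0000[hold]  S*(5)=79.8736
k=4: j=0 S=72.7521 intr=19.5079 cont=18.8658 V=19.5079[EX]; j=1 S=87.6921 intr=4.5679 cont=7.1015 V=7.1015[hold]; j=2 S=105.7000 intr=0.0000 cont=1.0634 V=1.0634[hold]; j=3 S=127.4059 intr=0.0000 cont=0.0000 V=0.0000[hold]; j=4 S=153.5692 intr=0.0000 cont=0.0000 V=0.0000[hold]  S*(4)=72.7521
k=3: j=0 S=79.8736 intr=12.3864 cont=13.0379 V=13.0379[hold]; j=1 S=96.2759 intr=0.0000 cont=3.9692 V=3.9692[hold]; j=2 S=116.0466 intr=0.0000 cont=0.5130 V=0.5130[hold]; j=3 S=139.8772 intr=0.0000 cont=0.0000 V=0.0000[hold]  S*(3)=-
k=2: j=0 S=87.6921 intr=4.5679 cont=8.3171 V=8.3171[hold]; j=1 S=105.7000 intr=0.0000 cont=2.1770 V=2.1770[hold]; j=2 S=127.4059 intr=0.0000 cont=0.2475 V=0.2475[hold]  S*(2)=-
k=1: j=0 S=96.2759 intr=0.0000 cont=5.1243 V=5.1243[hold]; j=1 S=116.0466 intr=0.0000 cont=1.1768 V=1.1768[hold]  S*(1)=-
k=0: j=0 S=105.7000 intr=0.0000 cont=3.0732 V=3.0732[hold]  S*(0)=-

price = 3.0732
boundary = - - - - 72.7521 79.8736
tree:
3.0732
5.1243 1.1768
8.3171 2.1770 0.2475
13.0379 3.9692 0.5130 0.0000
19.5079 7.1015 1.0634 0.0000 0.0000
25.9944 12.3864 2.2039 0.0000 0.0000 0.0000
31.9025 19.5079 4.5679 0.0000 0.0000 0.0000 0.0000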